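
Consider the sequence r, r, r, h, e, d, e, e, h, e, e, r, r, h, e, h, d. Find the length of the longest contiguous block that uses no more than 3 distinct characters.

Extend right; when distinct count exceeds 3, shrink from the left:
[r] 1 distinct, len 1
[r, r] 1 distinct, len 2
[r, r, r] 1 distinct, len 3
[r, r, r, h] 2 distinct, len 4
[r, r, r, h, e] 3 distinct, len 5
[h, e, d] 3 distinct, len 3
[h, e, d, e] 3 distinct, len 4
[h, e, d, e, e] 3 distinct, len 5
[h, e, d, e, e, h] 3 distinct, len 6
[h, e, d, e, e, h, e] 3 distinct, len 7
[h, e, d, e, e, h, e, e] 3 distinct, len 8
[e, e, h, e, e, r] 3 distinct, len 6
[e, e, h, e, e, r, r] 3 distinct, len 7
[e, e, h, e, e, r, r, h] 3 distinct, len 8
[e, e, h, e, e, r, r, h, e] 3 distinct, len 9
[e, e, h, e, e, r, r, h, e, h] 3 distinct, len 10
[h, e, h, d] 3 distinct, len 4
Longest length with ≤3 distinct: 10.

10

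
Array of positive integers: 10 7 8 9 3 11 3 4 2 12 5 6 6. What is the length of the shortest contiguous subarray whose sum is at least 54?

8

add 10: running sum 10 < 54
add 7: running sum 17 < 54
add 8: running sum 25 < 54
add 9: running sum 34 < 54
add 3: running sum 37 < 54
add 11: running sum 48 < 54
add 3: running sum 51 < 54
end 7: [10, 7, 8, 9, 3, 11, 3, 4] sum 55, len 8
end 8: [10, 7, 8, 9, 3, 11, 3, 4, 2] sum 57, len 9
end 9: [7, 8, 9, 3, 11, 3, 4, 2, 12] sum 59, len 9
end 10: [8, 9, 3, 11, 3, 4, 2, 12, 5] sum 57, len 9
end 11: [9, 3, 11, 3, 4, 2, 12, 5, 6] sum 55, len 9
end 12: [9, 3, 11, 3, 4, 2, 12, 5, 6, 6] sum 61, len 10
Shortest qualifying length: 8.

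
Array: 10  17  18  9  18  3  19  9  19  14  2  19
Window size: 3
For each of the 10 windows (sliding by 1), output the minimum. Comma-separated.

(10, 17, 18) → min 10
(17, 18, 9) → min 9
(18, 9, 18) → min 9
(9, 18, 3) → min 3
(18, 3, 19) → min 3
(3, 19, 9) → min 3
(19, 9, 19) → min 9
(9, 19, 14) → min 9
(19, 14, 2) → min 2
(14, 2, 19) → min 2

10, 9, 9, 3, 3, 3, 9, 9, 2, 2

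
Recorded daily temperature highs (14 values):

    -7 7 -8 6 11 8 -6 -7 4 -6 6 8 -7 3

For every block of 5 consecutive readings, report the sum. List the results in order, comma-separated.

9, 24, 11, 12, 10, -7, -9, 5, 5, 4

-7 7 -8 6 11 → sum 9
7 -8 6 11 8 → sum 24
-8 6 11 8 -6 → sum 11
6 11 8 -6 -7 → sum 12
11 8 -6 -7 4 → sum 10
8 -6 -7 4 -6 → sum -7
-6 -7 4 -6 6 → sum -9
-7 4 -6 6 8 → sum 5
4 -6 6 8 -7 → sum 5
-6 6 8 -7 3 → sum 4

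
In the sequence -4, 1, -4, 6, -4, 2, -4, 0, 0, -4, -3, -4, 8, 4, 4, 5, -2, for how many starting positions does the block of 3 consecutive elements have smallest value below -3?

[-4, 1, -4] → min -4  < -3 ✓
[1, -4, 6] → min -4  < -3 ✓
[-4, 6, -4] → min -4  < -3 ✓
[6, -4, 2] → min -4  < -3 ✓
[-4, 2, -4] → min -4  < -3 ✓
[2, -4, 0] → min -4  < -3 ✓
[-4, 0, 0] → min -4  < -3 ✓
[0, 0, -4] → min -4  < -3 ✓
[0, -4, -3] → min -4  < -3 ✓
[-4, -3, -4] → min -4  < -3 ✓
[-3, -4, 8] → min -4  < -3 ✓
[-4, 8, 4] → min -4  < -3 ✓
[8, 4, 4] → min 4
[4, 4, 5] → min 4
[4, 5, -2] → min -2
12 windows satisfy the condition.

12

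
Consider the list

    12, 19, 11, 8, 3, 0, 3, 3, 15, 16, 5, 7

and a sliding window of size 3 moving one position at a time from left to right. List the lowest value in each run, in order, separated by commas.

11, 8, 3, 0, 0, 0, 3, 3, 5, 5

(12, 19, 11) → min 11
(19, 11, 8) → min 8
(11, 8, 3) → min 3
(8, 3, 0) → min 0
(3, 0, 3) → min 0
(0, 3, 3) → min 0
(3, 3, 15) → min 3
(3, 15, 16) → min 3
(15, 16, 5) → min 5
(16, 5, 7) → min 5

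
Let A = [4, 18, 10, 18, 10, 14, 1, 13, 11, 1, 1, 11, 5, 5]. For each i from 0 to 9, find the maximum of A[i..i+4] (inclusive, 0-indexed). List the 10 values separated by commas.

18, 18, 18, 18, 14, 14, 13, 13, 11, 11

4 18 10 18 10 → max 18
18 10 18 10 14 → max 18
10 18 10 14 1 → max 18
18 10 14 1 13 → max 18
10 14 1 13 11 → max 14
14 1 13 11 1 → max 14
1 13 11 1 1 → max 13
13 11 1 1 11 → max 13
11 1 1 11 5 → max 11
1 1 11 5 5 → max 11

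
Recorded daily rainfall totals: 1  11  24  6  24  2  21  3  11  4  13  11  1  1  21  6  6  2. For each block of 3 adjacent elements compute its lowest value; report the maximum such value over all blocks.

[1, 11, 24] → min 1
[11, 24, 6] → min 6
[24, 6, 24] → min 6
[6, 24, 2] → min 2
[24, 2, 21] → min 2
[2, 21, 3] → min 2
[21, 3, 11] → min 3
[3, 11, 4] → min 3
[11, 4, 13] → min 4
[4, 13, 11] → min 4
[13, 11, 1] → min 1
[11, 1, 1] → min 1
[1, 1, 21] → min 1
[1, 21, 6] → min 1
[21, 6, 6] → min 6
[6, 6, 2] → min 2
Maximum of these is 6.

6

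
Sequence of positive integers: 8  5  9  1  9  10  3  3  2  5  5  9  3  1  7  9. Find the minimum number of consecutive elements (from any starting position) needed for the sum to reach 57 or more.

11

Extend right; whenever the sum reaches 57, record the length and shrink from the left:
add 8: running sum 8 < 57
add 5: running sum 13 < 57
add 9: running sum 22 < 57
add 1: running sum 23 < 57
add 9: running sum 32 < 57
add 10: running sum 42 < 57
add 3: running sum 45 < 57
add 3: running sum 48 < 57
add 2: running sum 50 < 57
add 5: running sum 55 < 57
add 5: shortest ending here [8, 5, 9, 1, 9, 10, 3, 3, 2, 5, 5] sum 60, len 11
add 9: shortest ending here [5, 9, 1, 9, 10, 3, 3, 2, 5, 5, 9] sum 61, len 11
add 3: shortest ending here [9, 1, 9, 10, 3, 3, 2, 5, 5, 9, 3] sum 59, len 11
add 1: shortest ending here [9, 1, 9, 10, 3, 3, 2, 5, 5, 9, 3, 1] sum 60, len 12
add 7: shortest ending here [9, 10, 3, 3, 2, 5, 5, 9, 3, 1, 7] sum 57, len 11
add 9: shortest ending here [10, 3, 3, 2, 5, 5, 9, 3, 1, 7, 9] sum 57, len 11
Shortest qualifying length: 11.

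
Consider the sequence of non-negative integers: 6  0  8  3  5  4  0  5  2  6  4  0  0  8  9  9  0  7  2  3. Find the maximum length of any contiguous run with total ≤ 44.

13

[6] sum 6 len 1
[6, 0] sum 6 len 2
[6, 0, 8] sum 14 len 3
[6, 0, 8, 3] sum 17 len 4
[6, 0, 8, 3, 5] sum 22 len 5
[6, 0, 8, 3, 5, 4] sum 26 len 6
[6, 0, 8, 3, 5, 4, 0] sum 26 len 7
[6, 0, 8, 3, 5, 4, 0, 5] sum 31 len 8
[6, 0, 8, 3, 5, 4, 0, 5, 2] sum 33 len 9
[6, 0, 8, 3, 5, 4, 0, 5, 2, 6] sum 39 len 10
[6, 0, 8, 3, 5, 4, 0, 5, 2, 6, 4] sum 43 len 11
[6, 0, 8, 3, 5, 4, 0, 5, 2, 6, 4, 0] sum 43 len 12
[6, 0, 8, 3, 5, 4, 0, 5, 2, 6, 4, 0, 0] sum 43 len 13
[3, 5, 4, 0, 5, 2, 6, 4, 0, 0, 8] sum 37 len 11
[5, 4, 0, 5, 2, 6, 4, 0, 0, 8, 9] sum 43 len 11
[0, 5, 2, 6, 4, 0, 0, 8, 9, 9] sum 43 len 10
[0, 5, 2, 6, 4, 0, 0, 8, 9, 9, 0] sum 43 len 11
[6, 4, 0, 0, 8, 9, 9, 0, 7] sum 43 len 9
[4, 0, 0, 8, 9, 9, 0, 7, 2] sum 39 len 9
[4, 0, 0, 8, 9, 9, 0, 7, 2, 3] sum 42 len 10
Longest length seen: 13.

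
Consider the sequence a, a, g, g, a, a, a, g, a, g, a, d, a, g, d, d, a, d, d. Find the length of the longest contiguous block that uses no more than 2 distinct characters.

Extend right; when distinct count exceeds 2, shrink from the left:
[a] 1 distinct, len 1
[a, a] 1 distinct, len 2
[a, a, g] 2 distinct, len 3
[a, a, g, g] 2 distinct, len 4
[a, a, g, g, a] 2 distinct, len 5
[a, a, g, g, a, a] 2 distinct, len 6
[a, a, g, g, a, a, a] 2 distinct, len 7
[a, a, g, g, a, a, a, g] 2 distinct, len 8
[a, a, g, g, a, a, a, g, a] 2 distinct, len 9
[a, a, g, g, a, a, a, g, a, g] 2 distinct, len 10
[a, a, g, g, a, a, a, g, a, g, a] 2 distinct, len 11
[a, d] 2 distinct, len 2
[a, d, a] 2 distinct, len 3
[a, g] 2 distinct, len 2
[g, d] 2 distinct, len 2
[g, d, d] 2 distinct, len 3
[d, d, a] 2 distinct, len 3
[d, d, a, d] 2 distinct, len 4
[d, d, a, d, d] 2 distinct, len 5
Longest length with ≤2 distinct: 11.

11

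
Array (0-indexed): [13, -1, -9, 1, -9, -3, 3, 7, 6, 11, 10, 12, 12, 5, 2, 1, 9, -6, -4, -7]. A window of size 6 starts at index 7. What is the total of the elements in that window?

58

Elements at indices 7..12: 7, 6, 11, 10, 12, 12
sum(7, 6, 11, 10, 12, 12) = 58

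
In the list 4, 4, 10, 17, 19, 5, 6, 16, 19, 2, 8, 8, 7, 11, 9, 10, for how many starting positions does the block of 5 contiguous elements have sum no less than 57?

3

(4, 4, 10, 17, 19) → sum 54
(4, 10, 17, 19, 5) → sum 55
(10, 17, 19, 5, 6) → sum 57  ≥ 57 ✓
(17, 19, 5, 6, 16) → sum 63  ≥ 57 ✓
(19, 5, 6, 16, 19) → sum 65  ≥ 57 ✓
(5, 6, 16, 19, 2) → sum 48
(6, 16, 19, 2, 8) → sum 51
(16, 19, 2, 8, 8) → sum 53
(19, 2, 8, 8, 7) → sum 44
(2, 8, 8, 7, 11) → sum 36
(8, 8, 7, 11, 9) → sum 43
(8, 7, 11, 9, 10) → sum 45
3 windows satisfy the condition.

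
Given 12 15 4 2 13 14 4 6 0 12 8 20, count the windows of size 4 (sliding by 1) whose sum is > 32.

(12, 15, 4, 2) → sum 33  > 32 ✓
(15, 4, 2, 13) → sum 34  > 32 ✓
(4, 2, 13, 14) → sum 33  > 32 ✓
(2, 13, 14, 4) → sum 33  > 32 ✓
(13, 14, 4, 6) → sum 37  > 32 ✓
(14, 4, 6, 0) → sum 24
(4, 6, 0, 12) → sum 22
(6, 0, 12, 8) → sum 26
(0, 12, 8, 20) → sum 40  > 32 ✓
6 windows satisfy the condition.

6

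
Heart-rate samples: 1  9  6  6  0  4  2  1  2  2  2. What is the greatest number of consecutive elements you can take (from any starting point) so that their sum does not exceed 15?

7

add 1: [1] sum 1, len 1
add 9: [1, 9] sum 10, len 2
add 6: [9, 6] sum 15, len 2
add 6: [6, 6] sum 12, len 2
add 0: [6, 6, 0] sum 12, len 3
add 4: [6, 0, 4] sum 10, len 3
add 2: [6, 0, 4, 2] sum 12, len 4
add 1: [6, 0, 4, 2, 1] sum 13, len 5
add 2: [6, 0, 4, 2, 1, 2] sum 15, len 6
add 2: [0, 4, 2, 1, 2, 2] sum 11, len 6
add 2: [0, 4, 2, 1, 2, 2, 2] sum 13, len 7
Longest length seen: 7.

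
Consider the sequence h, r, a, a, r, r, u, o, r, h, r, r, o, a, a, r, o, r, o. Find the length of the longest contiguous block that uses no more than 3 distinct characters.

add h: window [h] (1 distinct), len 1
add r: window [h, r] (2 distinct), len 2
add a: window [h, r, a] (3 distinct), len 3
add a: window [h, r, a, a] (3 distinct), len 4
add r: window [h, r, a, a, r] (3 distinct), len 5
add r: window [h, r, a, a, r, r] (3 distinct), len 6
add u: window [r, a, a, r, r, u] (3 distinct), len 6
add o: window [r, r, u, o] (3 distinct), len 4
add r: window [r, r, u, o, r] (3 distinct), len 5
add h: window [o, r, h] (3 distinct), len 3
add r: window [o, r, h, r] (3 distinct), len 4
add r: window [o, r, h, r, r] (3 distinct), len 5
add o: window [o, r, h, r, r, o] (3 distinct), len 6
add a: window [r, r, o, a] (3 distinct), len 4
add a: window [r, r, o, a, a] (3 distinct), len 5
add r: window [r, r, o, a, a, r] (3 distinct), len 6
add o: window [r, r, o, a, a, r, o] (3 distinct), len 7
add r: window [r, r, o, a, a, r, o, r] (3 distinct), len 8
add o: window [r, r, o, a, a, r, o, r, o] (3 distinct), len 9
Longest length with ≤3 distinct: 9.

9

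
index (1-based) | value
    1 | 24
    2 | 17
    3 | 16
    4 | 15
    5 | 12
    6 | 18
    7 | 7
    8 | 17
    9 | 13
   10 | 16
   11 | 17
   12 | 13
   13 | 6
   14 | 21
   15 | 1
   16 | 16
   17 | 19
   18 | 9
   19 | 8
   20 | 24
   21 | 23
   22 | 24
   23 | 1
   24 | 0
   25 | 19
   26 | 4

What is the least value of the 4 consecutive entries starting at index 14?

Elements at indices 14..17: 21, 1, 16, 19
min(21, 1, 16, 19) = 1

1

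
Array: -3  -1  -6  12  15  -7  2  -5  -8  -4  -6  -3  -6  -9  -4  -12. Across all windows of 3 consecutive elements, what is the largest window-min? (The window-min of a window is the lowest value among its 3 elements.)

[-3, -1, -6] → min -6
[-1, -6, 12] → min -6
[-6, 12, 15] → min -6
[12, 15, -7] → min -7
[15, -7, 2] → min -7
[-7, 2, -5] → min -7
[2, -5, -8] → min -8
[-5, -8, -4] → min -8
[-8, -4, -6] → min -8
[-4, -6, -3] → min -6
[-6, -3, -6] → min -6
[-3, -6, -9] → min -9
[-6, -9, -4] → min -9
[-9, -4, -12] → min -12
Largest of these is -6.

-6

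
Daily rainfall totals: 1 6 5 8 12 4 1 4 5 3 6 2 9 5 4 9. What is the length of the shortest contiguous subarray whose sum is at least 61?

12

Extend right; whenever the sum reaches 61, record the length and shrink from the left:
add 1: running sum 1 < 61
add 6: running sum 7 < 61
add 5: running sum 12 < 61
add 8: running sum 20 < 61
add 12: running sum 32 < 61
add 4: running sum 36 < 61
add 1: running sum 37 < 61
add 4: running sum 41 < 61
add 5: running sum 46 < 61
add 3: running sum 49 < 61
add 6: running sum 55 < 61
add 2: running sum 57 < 61
add 9: shortest ending here [6, 5, 8, 12, 4, 1, 4, 5, 3, 6, 2, 9] sum 65, len 12
add 5: shortest ending here [5, 8, 12, 4, 1, 4, 5, 3, 6, 2, 9, 5] sum 64, len 12
add 4: shortest ending here [8, 12, 4, 1, 4, 5, 3, 6, 2, 9, 5, 4] sum 63, len 12
add 9: shortest ending here [12, 4, 1, 4, 5, 3, 6, 2, 9, 5, 4, 9] sum 64, len 12
Shortest qualifying length: 12.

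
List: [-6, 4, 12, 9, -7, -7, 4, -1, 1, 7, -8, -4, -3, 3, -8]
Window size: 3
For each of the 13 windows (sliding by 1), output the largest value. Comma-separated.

Sliding a size-3 window across the 15 values:
-6 4 12 → max 12
4 12 9 → max 12
12 9 -7 → max 12
9 -7 -7 → max 9
-7 -7 4 → max 4
-7 4 -1 → max 4
4 -1 1 → max 4
-1 1 7 → max 7
1 7 -8 → max 7
7 -8 -4 → max 7
-8 -4 -3 → max -3
-4 -3 3 → max 3
-3 3 -8 → max 3

12, 12, 12, 9, 4, 4, 4, 7, 7, 7, -3, 3, 3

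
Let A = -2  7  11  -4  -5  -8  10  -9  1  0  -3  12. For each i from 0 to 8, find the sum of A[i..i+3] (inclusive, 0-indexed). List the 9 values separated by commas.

[-2, 7, 11, -4] → sum 12
[7, 11, -4, -5] → sum 9
[11, -4, -5, -8] → sum -6
[-4, -5, -8, 10] → sum -7
[-5, -8, 10, -9] → sum -12
[-8, 10, -9, 1] → sum -6
[10, -9, 1, 0] → sum 2
[-9, 1, 0, -3] → sum -11
[1, 0, -3, 12] → sum 10

12, 9, -6, -7, -12, -6, 2, -11, 10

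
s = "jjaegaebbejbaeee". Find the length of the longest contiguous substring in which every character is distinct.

add j: [j] len 1
add j (repeat j, move left end past it): [j] len 1
add a: [j, a] len 2
add e: [j, a, e] len 3
add g: [j, a, e, g] len 4
add a (repeat a, move left end past it): [e, g, a] len 3
add e (repeat e, move left end past it): [g, a, e] len 3
add b: [g, a, e, b] len 4
add b (repeat b, move left end past it): [b] len 1
add e: [b, e] len 2
add j: [b, e, j] len 3
add b (repeat b, move left end past it): [e, j, b] len 3
add a: [e, j, b, a] len 4
add e (repeat e, move left end past it): [j, b, a, e] len 4
add e (repeat e, move left end past it): [e] len 1
add e (repeat e, move left end past it): [e] len 1
Longest all-distinct length: 4.

4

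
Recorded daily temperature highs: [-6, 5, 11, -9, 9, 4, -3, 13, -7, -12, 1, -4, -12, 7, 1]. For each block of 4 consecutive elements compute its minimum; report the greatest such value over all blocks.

-3

[-6, 5, 11, -9] → min -9
[5, 11, -9, 9] → min -9
[11, -9, 9, 4] → min -9
[-9, 9, 4, -3] → min -9
[9, 4, -3, 13] → min -3
[4, -3, 13, -7] → min -7
[-3, 13, -7, -12] → min -12
[13, -7, -12, 1] → min -12
[-7, -12, 1, -4] → min -12
[-12, 1, -4, -12] → min -12
[1, -4, -12, 7] → min -12
[-4, -12, 7, 1] → min -12
Greatest of these is -3.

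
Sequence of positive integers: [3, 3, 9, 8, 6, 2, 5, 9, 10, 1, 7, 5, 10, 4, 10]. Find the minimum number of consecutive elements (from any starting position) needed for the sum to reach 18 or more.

add 3: running sum 3 < 18
add 3: running sum 6 < 18
add 9: running sum 15 < 18
add 8: shortest ending here [3, 9, 8] sum 20, len 3
add 6: shortest ending here [9, 8, 6] sum 23, len 3
add 2: shortest ending here [9, 8, 6, 2] sum 25, len 4
add 5: shortest ending here [8, 6, 2, 5] sum 21, len 4
add 9: shortest ending here [6, 2, 5, 9] sum 22, len 4
add 10: shortest ending here [9, 10] sum 19, len 2
add 1: shortest ending here [9, 10, 1] sum 20, len 3
add 7: shortest ending here [10, 1, 7] sum 18, len 3
add 5: shortest ending here [10, 1, 7, 5] sum 23, len 4
add 10: shortest ending here [7, 5, 10] sum 22, len 3
add 4: shortest ending here [5, 10, 4] sum 19, len 3
add 10: shortest ending here [10, 4, 10] sum 24, len 3
Shortest qualifying length: 2.

2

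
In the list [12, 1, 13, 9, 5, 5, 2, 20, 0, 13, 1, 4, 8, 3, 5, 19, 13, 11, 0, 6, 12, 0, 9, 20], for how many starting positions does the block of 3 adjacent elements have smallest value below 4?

[12, 1, 13] → min 1  < 4 ✓
[1, 13, 9] → min 1  < 4 ✓
[13, 9, 5] → min 5
[9, 5, 5] → min 5
[5, 5, 2] → min 2  < 4 ✓
[5, 2, 20] → min 2  < 4 ✓
[2, 20, 0] → min 0  < 4 ✓
[20, 0, 13] → min 0  < 4 ✓
[0, 13, 1] → min 0  < 4 ✓
[13, 1, 4] → min 1  < 4 ✓
[1, 4, 8] → min 1  < 4 ✓
[4, 8, 3] → min 3  < 4 ✓
[8, 3, 5] → min 3  < 4 ✓
[3, 5, 19] → min 3  < 4 ✓
[5, 19, 13] → min 5
[19, 13, 11] → min 11
[13, 11, 0] → min 0  < 4 ✓
[11, 0, 6] → min 0  < 4 ✓
[0, 6, 12] → min 0  < 4 ✓
[6, 12, 0] → min 0  < 4 ✓
[12, 0, 9] → min 0  < 4 ✓
[0, 9, 20] → min 0  < 4 ✓
18 windows satisfy the condition.

18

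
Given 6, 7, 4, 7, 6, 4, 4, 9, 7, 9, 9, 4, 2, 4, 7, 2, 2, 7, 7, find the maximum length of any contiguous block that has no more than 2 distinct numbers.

Extend right; when distinct count exceeds 2, shrink from the left:
[6] 1 distinct, len 1
[6, 7] 2 distinct, len 2
[7, 4] 2 distinct, len 2
[7, 4, 7] 2 distinct, len 3
[7, 6] 2 distinct, len 2
[6, 4] 2 distinct, len 2
[6, 4, 4] 2 distinct, len 3
[4, 4, 9] 2 distinct, len 3
[9, 7] 2 distinct, len 2
[9, 7, 9] 2 distinct, len 3
[9, 7, 9, 9] 2 distinct, len 4
[9, 9, 4] 2 distinct, len 3
[4, 2] 2 distinct, len 2
[4, 2, 4] 2 distinct, len 3
[4, 7] 2 distinct, len 2
[7, 2] 2 distinct, len 2
[7, 2, 2] 2 distinct, len 3
[7, 2, 2, 7] 2 distinct, len 4
[7, 2, 2, 7, 7] 2 distinct, len 5
Longest length with ≤2 distinct: 5.

5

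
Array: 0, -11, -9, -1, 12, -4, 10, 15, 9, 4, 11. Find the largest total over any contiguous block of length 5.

49

Window sums for each of the 7 positions:
[0, -11, -9, -1, 12] → sum -9
[-11, -9, -1, 12, -4] → sum -13
[-9, -1, 12, -4, 10] → sum 8
[-1, 12, -4, 10, 15] → sum 32
[12, -4, 10, 15, 9] → sum 42
[-4, 10, 15, 9, 4] → sum 34
[10, 15, 9, 4, 11] → sum 49
Largest of these is 49.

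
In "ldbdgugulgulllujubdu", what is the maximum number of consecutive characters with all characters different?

[l] len 1
[l, d] len 2
[l, d, b] len 3
[b, d] len 2
[b, d, g] len 3
[b, d, g, u] len 4
[u, g] len 2
[g, u] len 2
[g, u, l] len 3
[u, l, g] len 3
[l, g, u] len 3
[g, u, l] len 3
[l] len 1
[l] len 1
[l, u] len 2
[l, u, j] len 3
[j, u] len 2
[j, u, b] len 3
[j, u, b, d] len 4
[b, d, u] len 3
Longest all-distinct length: 4.

4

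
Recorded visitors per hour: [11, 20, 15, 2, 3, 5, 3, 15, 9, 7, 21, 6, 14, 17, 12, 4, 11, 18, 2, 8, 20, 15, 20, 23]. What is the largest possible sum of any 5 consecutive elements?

11 20 15 2 3 → sum 51
20 15 2 3 5 → sum 45
15 2 3 5 3 → sum 28
2 3 5 3 15 → sum 28
3 5 3 15 9 → sum 35
5 3 15 9 7 → sum 39
3 15 9 7 21 → sum 55
15 9 7 21 6 → sum 58
9 7 21 6 14 → sum 57
7 21 6 14 17 → sum 65
21 6 14 17 12 → sum 70
6 14 17 12 4 → sum 53
14 17 12 4 11 → sum 58
17 12 4 11 18 → sum 62
12 4 11 18 2 → sum 47
4 11 18 2 8 → sum 43
11 18 2 8 20 → sum 59
18 2 8 20 15 → sum 63
2 8 20 15 20 → sum 65
8 20 15 20 23 → sum 86
Largest of these is 86.

86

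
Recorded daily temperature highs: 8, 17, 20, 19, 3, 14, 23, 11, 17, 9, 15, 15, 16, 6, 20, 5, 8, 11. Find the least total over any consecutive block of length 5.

50

Window sums for each of the 14 positions:
(8, 17, 20, 19, 3) → sum 67
(17, 20, 19, 3, 14) → sum 73
(20, 19, 3, 14, 23) → sum 79
(19, 3, 14, 23, 11) → sum 70
(3, 14, 23, 11, 17) → sum 68
(14, 23, 11, 17, 9) → sum 74
(23, 11, 17, 9, 15) → sum 75
(11, 17, 9, 15, 15) → sum 67
(17, 9, 15, 15, 16) → sum 72
(9, 15, 15, 16, 6) → sum 61
(15, 15, 16, 6, 20) → sum 72
(15, 16, 6, 20, 5) → sum 62
(16, 6, 20, 5, 8) → sum 55
(6, 20, 5, 8, 11) → sum 50
Least of these is 50.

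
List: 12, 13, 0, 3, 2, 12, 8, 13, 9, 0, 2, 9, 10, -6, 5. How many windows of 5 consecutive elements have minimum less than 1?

9

(12, 13, 0, 3, 2) → min 0  < 1 ✓
(13, 0, 3, 2, 12) → min 0  < 1 ✓
(0, 3, 2, 12, 8) → min 0  < 1 ✓
(3, 2, 12, 8, 13) → min 2
(2, 12, 8, 13, 9) → min 2
(12, 8, 13, 9, 0) → min 0  < 1 ✓
(8, 13, 9, 0, 2) → min 0  < 1 ✓
(13, 9, 0, 2, 9) → min 0  < 1 ✓
(9, 0, 2, 9, 10) → min 0  < 1 ✓
(0, 2, 9, 10, -6) → min -6  < 1 ✓
(2, 9, 10, -6, 5) → min -6  < 1 ✓
9 windows satisfy the condition.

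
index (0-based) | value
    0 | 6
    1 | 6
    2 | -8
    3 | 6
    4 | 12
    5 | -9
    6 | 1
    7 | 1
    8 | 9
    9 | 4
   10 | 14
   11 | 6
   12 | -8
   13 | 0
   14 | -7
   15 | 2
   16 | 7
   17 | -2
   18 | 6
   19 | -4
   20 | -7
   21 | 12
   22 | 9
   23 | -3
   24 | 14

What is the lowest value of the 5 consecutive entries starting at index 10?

Elements at indices 10..14: 14, 6, -8, 0, -7
min(14, 6, -8, 0, -7) = -8

-8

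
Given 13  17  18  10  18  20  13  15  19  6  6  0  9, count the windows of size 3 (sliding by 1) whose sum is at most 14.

[13, 17, 18] → sum 48
[17, 18, 10] → sum 45
[18, 10, 18] → sum 46
[10, 18, 20] → sum 48
[18, 20, 13] → sum 51
[20, 13, 15] → sum 48
[13, 15, 19] → sum 47
[15, 19, 6] → sum 40
[19, 6, 6] → sum 31
[6, 6, 0] → sum 12  ≤ 14 ✓
[6, 0, 9] → sum 15
1 window satisfy the condition.

1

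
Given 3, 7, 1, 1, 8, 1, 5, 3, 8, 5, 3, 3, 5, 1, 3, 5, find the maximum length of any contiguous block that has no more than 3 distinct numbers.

Extend right; when distinct count exceeds 3, shrink from the left:
add 3: window [3] (1 distinct), len 1
add 7: window [3, 7] (2 distinct), len 2
add 1: window [3, 7, 1] (3 distinct), len 3
add 1: window [3, 7, 1, 1] (3 distinct), len 4
add 8: window [7, 1, 1, 8] (3 distinct), len 4
add 1: window [7, 1, 1, 8, 1] (3 distinct), len 5
add 5: window [1, 1, 8, 1, 5] (3 distinct), len 5
add 3: window [1, 5, 3] (3 distinct), len 3
add 8: window [5, 3, 8] (3 distinct), len 3
add 5: window [5, 3, 8, 5] (3 distinct), len 4
add 3: window [5, 3, 8, 5, 3] (3 distinct), len 5
add 3: window [5, 3, 8, 5, 3, 3] (3 distinct), len 6
add 5: window [5, 3, 8, 5, 3, 3, 5] (3 distinct), len 7
add 1: window [5, 3, 3, 5, 1] (3 distinct), len 5
add 3: window [5, 3, 3, 5, 1, 3] (3 distinct), len 6
add 5: window [5, 3, 3, 5, 1, 3, 5] (3 distinct), len 7
Longest length with ≤3 distinct: 7.

7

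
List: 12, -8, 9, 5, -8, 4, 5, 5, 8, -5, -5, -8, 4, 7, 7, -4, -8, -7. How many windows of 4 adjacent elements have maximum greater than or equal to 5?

14

[12, -8, 9, 5] → max 12  ≥ 5 ✓
[-8, 9, 5, -8] → max 9  ≥ 5 ✓
[9, 5, -8, 4] → max 9  ≥ 5 ✓
[5, -8, 4, 5] → max 5  ≥ 5 ✓
[-8, 4, 5, 5] → max 5  ≥ 5 ✓
[4, 5, 5, 8] → max 8  ≥ 5 ✓
[5, 5, 8, -5] → max 8  ≥ 5 ✓
[5, 8, -5, -5] → max 8  ≥ 5 ✓
[8, -5, -5, -8] → max 8  ≥ 5 ✓
[-5, -5, -8, 4] → max 4
[-5, -8, 4, 7] → max 7  ≥ 5 ✓
[-8, 4, 7, 7] → max 7  ≥ 5 ✓
[4, 7, 7, -4] → max 7  ≥ 5 ✓
[7, 7, -4, -8] → max 7  ≥ 5 ✓
[7, -4, -8, -7] → max 7  ≥ 5 ✓
14 windows satisfy the condition.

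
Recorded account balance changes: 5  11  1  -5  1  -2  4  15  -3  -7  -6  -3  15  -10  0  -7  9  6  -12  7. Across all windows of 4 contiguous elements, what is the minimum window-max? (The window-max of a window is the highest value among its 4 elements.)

-3

Window maxs for each of the 17 positions:
(5, 11, 1, -5) → max 11
(11, 1, -5, 1) → max 11
(1, -5, 1, -2) → max 1
(-5, 1, -2, 4) → max 4
(1, -2, 4, 15) → max 15
(-2, 4, 15, -3) → max 15
(4, 15, -3, -7) → max 15
(15, -3, -7, -6) → max 15
(-3, -7, -6, -3) → max -3
(-7, -6, -3, 15) → max 15
(-6, -3, 15, -10) → max 15
(-3, 15, -10, 0) → max 15
(15, -10, 0, -7) → max 15
(-10, 0, -7, 9) → max 9
(0, -7, 9, 6) → max 9
(-7, 9, 6, -12) → max 9
(9, 6, -12, 7) → max 9
Minimum of these is -3.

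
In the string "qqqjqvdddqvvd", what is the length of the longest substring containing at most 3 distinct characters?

[q] 1 distinct, len 1
[q, q] 1 distinct, len 2
[q, q, q] 1 distinct, len 3
[q, q, q, j] 2 distinct, len 4
[q, q, q, j, q] 2 distinct, len 5
[q, q, q, j, q, v] 3 distinct, len 6
[q, v, d] 3 distinct, len 3
[q, v, d, d] 3 distinct, len 4
[q, v, d, d, d] 3 distinct, len 5
[q, v, d, d, d, q] 3 distinct, len 6
[q, v, d, d, d, q, v] 3 distinct, len 7
[q, v, d, d, d, q, v, v] 3 distinct, len 8
[q, v, d, d, d, q, v, v, d] 3 distinct, len 9
Longest length with ≤3 distinct: 9.

9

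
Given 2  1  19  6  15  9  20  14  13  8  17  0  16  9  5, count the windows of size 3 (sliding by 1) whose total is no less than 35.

6

[2, 1, 19] → sum 22
[1, 19, 6] → sum 26
[19, 6, 15] → sum 40  ≥ 35 ✓
[6, 15, 9] → sum 30
[15, 9, 20] → sum 44  ≥ 35 ✓
[9, 20, 14] → sum 43  ≥ 35 ✓
[20, 14, 13] → sum 47  ≥ 35 ✓
[14, 13, 8] → sum 35  ≥ 35 ✓
[13, 8, 17] → sum 38  ≥ 35 ✓
[8, 17, 0] → sum 25
[17, 0, 16] → sum 33
[0, 16, 9] → sum 25
[16, 9, 5] → sum 30
6 windows satisfy the condition.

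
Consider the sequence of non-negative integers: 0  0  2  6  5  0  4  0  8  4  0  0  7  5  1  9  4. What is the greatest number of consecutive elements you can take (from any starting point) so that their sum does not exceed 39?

13

Extend to the right; shrink from the left whenever the sum exceeds 39:
[0] sum 0 len 1
[0, 0] sum 0 len 2
[0, 0, 2] sum 2 len 3
[0, 0, 2, 6] sum 8 len 4
[0, 0, 2, 6, 5] sum 13 len 5
[0, 0, 2, 6, 5, 0] sum 13 len 6
[0, 0, 2, 6, 5, 0, 4] sum 17 len 7
[0, 0, 2, 6, 5, 0, 4, 0] sum 17 len 8
[0, 0, 2, 6, 5, 0, 4, 0, 8] sum 25 len 9
[0, 0, 2, 6, 5, 0, 4, 0, 8, 4] sum 29 len 10
[0, 0, 2, 6, 5, 0, 4, 0, 8, 4, 0] sum 29 len 11
[0, 0, 2, 6, 5, 0, 4, 0, 8, 4, 0, 0] sum 29 len 12
[0, 0, 2, 6, 5, 0, 4, 0, 8, 4, 0, 0, 7] sum 36 len 13
[6, 5, 0, 4, 0, 8, 4, 0, 0, 7, 5] sum 39 len 11
[5, 0, 4, 0, 8, 4, 0, 0, 7, 5, 1] sum 34 len 11
[0, 4, 0, 8, 4, 0, 0, 7, 5, 1, 9] sum 38 len 11
[0, 8, 4, 0, 0, 7, 5, 1, 9, 4] sum 38 len 10
Longest length seen: 13.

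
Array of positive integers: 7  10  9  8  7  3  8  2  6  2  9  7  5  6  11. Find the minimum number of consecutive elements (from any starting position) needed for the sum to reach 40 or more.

add 7: running sum 7 < 40
add 10: running sum 17 < 40
add 9: running sum 26 < 40
add 8: running sum 34 < 40
end 4: [7, 10, 9, 8, 7] sum 41, len 5
end 5: [7, 10, 9, 8, 7, 3] sum 44, len 6
end 6: [10, 9, 8, 7, 3, 8] sum 45, len 6
end 7: [10, 9, 8, 7, 3, 8, 2] sum 47, len 7
end 8: [9, 8, 7, 3, 8, 2, 6] sum 43, len 7
end 9: [9, 8, 7, 3, 8, 2, 6, 2] sum 45, len 8
end 10: [8, 7, 3, 8, 2, 6, 2, 9] sum 45, len 8
end 11: [7, 3, 8, 2, 6, 2, 9, 7] sum 44, len 8
end 12: [3, 8, 2, 6, 2, 9, 7, 5] sum 42, len 8
end 13: [8, 2, 6, 2, 9, 7, 5, 6] sum 45, len 8
end 14: [2, 9, 7, 5, 6, 11] sum 40, len 6
Shortest qualifying length: 5.

5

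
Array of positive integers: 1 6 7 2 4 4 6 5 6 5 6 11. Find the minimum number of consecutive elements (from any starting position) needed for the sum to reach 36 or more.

6

Extend right; whenever the sum reaches 36, record the length and shrink from the left:
add 1: running sum 1 < 36
add 6: running sum 7 < 36
add 7: running sum 14 < 36
add 2: running sum 16 < 36
add 4: running sum 20 < 36
add 4: running sum 24 < 36
add 6: running sum 30 < 36
add 5: running sum 35 < 36
end 8: [6, 7, 2, 4, 4, 6, 5, 6] sum 40, len 8
end 9: [7, 2, 4, 4, 6, 5, 6, 5] sum 39, len 8
end 10: [4, 4, 6, 5, 6, 5, 6] sum 36, len 7
end 11: [6, 5, 6, 5, 6, 11] sum 39, len 6
Shortest qualifying length: 6.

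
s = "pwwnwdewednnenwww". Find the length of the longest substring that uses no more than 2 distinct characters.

4

[p] 1 distinct, len 1
[p, w] 2 distinct, len 2
[p, w, w] 2 distinct, len 3
[w, w, n] 2 distinct, len 3
[w, w, n, w] 2 distinct, len 4
[w, d] 2 distinct, len 2
[d, e] 2 distinct, len 2
[e, w] 2 distinct, len 2
[e, w, e] 2 distinct, len 3
[e, d] 2 distinct, len 2
[d, n] 2 distinct, len 2
[d, n, n] 2 distinct, len 3
[n, n, e] 2 distinct, len 3
[n, n, e, n] 2 distinct, len 4
[n, w] 2 distinct, len 2
[n, w, w] 2 distinct, len 3
[n, w, w, w] 2 distinct, len 4
Longest length with ≤2 distinct: 4.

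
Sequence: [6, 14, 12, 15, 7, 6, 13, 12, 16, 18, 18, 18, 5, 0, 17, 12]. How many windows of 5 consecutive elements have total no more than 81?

11

[6, 14, 12, 15, 7] → sum 54  ≤ 81 ✓
[14, 12, 15, 7, 6] → sum 54  ≤ 81 ✓
[12, 15, 7, 6, 13] → sum 53  ≤ 81 ✓
[15, 7, 6, 13, 12] → sum 53  ≤ 81 ✓
[7, 6, 13, 12, 16] → sum 54  ≤ 81 ✓
[6, 13, 12, 16, 18] → sum 65  ≤ 81 ✓
[13, 12, 16, 18, 18] → sum 77  ≤ 81 ✓
[12, 16, 18, 18, 18] → sum 82
[16, 18, 18, 18, 5] → sum 75  ≤ 81 ✓
[18, 18, 18, 5, 0] → sum 59  ≤ 81 ✓
[18, 18, 5, 0, 17] → sum 58  ≤ 81 ✓
[18, 5, 0, 17, 12] → sum 52  ≤ 81 ✓
11 windows satisfy the condition.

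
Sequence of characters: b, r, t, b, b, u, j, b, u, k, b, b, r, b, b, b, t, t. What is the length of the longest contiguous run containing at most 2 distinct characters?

Extend right; when distinct count exceeds 2, shrink from the left:
[b] 1 distinct, len 1
[b, r] 2 distinct, len 2
[r, t] 2 distinct, len 2
[t, b] 2 distinct, len 2
[t, b, b] 2 distinct, len 3
[b, b, u] 2 distinct, len 3
[u, j] 2 distinct, len 2
[j, b] 2 distinct, len 2
[b, u] 2 distinct, len 2
[u, k] 2 distinct, len 2
[k, b] 2 distinct, len 2
[k, b, b] 2 distinct, len 3
[b, b, r] 2 distinct, len 3
[b, b, r, b] 2 distinct, len 4
[b, b, r, b, b] 2 distinct, len 5
[b, b, r, b, b, b] 2 distinct, len 6
[b, b, b, t] 2 distinct, len 4
[b, b, b, t, t] 2 distinct, len 5
Longest length with ≤2 distinct: 6.

6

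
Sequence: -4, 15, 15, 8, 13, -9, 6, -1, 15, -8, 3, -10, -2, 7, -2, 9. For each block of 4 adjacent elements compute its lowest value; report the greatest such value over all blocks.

8

(-4, 15, 15, 8) → min -4
(15, 15, 8, 13) → min 8
(15, 8, 13, -9) → min -9
(8, 13, -9, 6) → min -9
(13, -9, 6, -1) → min -9
(-9, 6, -1, 15) → min -9
(6, -1, 15, -8) → min -8
(-1, 15, -8, 3) → min -8
(15, -8, 3, -10) → min -10
(-8, 3, -10, -2) → min -10
(3, -10, -2, 7) → min -10
(-10, -2, 7, -2) → min -10
(-2, 7, -2, 9) → min -2
Greatest of these is 8.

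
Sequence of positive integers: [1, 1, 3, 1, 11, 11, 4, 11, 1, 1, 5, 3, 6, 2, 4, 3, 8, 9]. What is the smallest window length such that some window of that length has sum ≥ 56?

11

Extend right; whenever the sum reaches 56, record the length and shrink from the left:
add 1: running sum 1 < 56
add 1: running sum 2 < 56
add 3: running sum 5 < 56
add 1: running sum 6 < 56
add 11: running sum 17 < 56
add 11: running sum 28 < 56
add 4: running sum 32 < 56
add 11: running sum 43 < 56
add 1: running sum 44 < 56
add 1: running sum 45 < 56
add 5: running sum 50 < 56
add 3: running sum 53 < 56
add 6: shortest ending here [3, 1, 11, 11, 4, 11, 1, 1, 5, 3, 6] sum 57, len 11
add 2: shortest ending here [1, 11, 11, 4, 11, 1, 1, 5, 3, 6, 2] sum 56, len 11
add 4: shortest ending here [11, 11, 4, 11, 1, 1, 5, 3, 6, 2, 4] sum 59, len 11
add 3: shortest ending here [11, 11, 4, 11, 1, 1, 5, 3, 6, 2, 4, 3] sum 62, len 12
add 8: shortest ending here [11, 4, 11, 1, 1, 5, 3, 6, 2, 4, 3, 8] sum 59, len 12
add 9: shortest ending here [4, 11, 1, 1, 5, 3, 6, 2, 4, 3, 8, 9] sum 57, len 12
Shortest qualifying length: 11.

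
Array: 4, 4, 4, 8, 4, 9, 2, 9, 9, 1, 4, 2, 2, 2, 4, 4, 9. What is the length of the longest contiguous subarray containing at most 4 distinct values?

13

add 4: window [4] (1 distinct), len 1
add 4: window [4, 4] (1 distinct), len 2
add 4: window [4, 4, 4] (1 distinct), len 3
add 8: window [4, 4, 4, 8] (2 distinct), len 4
add 4: window [4, 4, 4, 8, 4] (2 distinct), len 5
add 9: window [4, 4, 4, 8, 4, 9] (3 distinct), len 6
add 2: window [4, 4, 4, 8, 4, 9, 2] (4 distinct), len 7
add 9: window [4, 4, 4, 8, 4, 9, 2, 9] (4 distinct), len 8
add 9: window [4, 4, 4, 8, 4, 9, 2, 9, 9] (4 distinct), len 9
add 1: window [4, 9, 2, 9, 9, 1] (4 distinct), len 6
add 4: window [4, 9, 2, 9, 9, 1, 4] (4 distinct), len 7
add 2: window [4, 9, 2, 9, 9, 1, 4, 2] (4 distinct), len 8
add 2: window [4, 9, 2, 9, 9, 1, 4, 2, 2] (4 distinct), len 9
add 2: window [4, 9, 2, 9, 9, 1, 4, 2, 2, 2] (4 distinct), len 10
add 4: window [4, 9, 2, 9, 9, 1, 4, 2, 2, 2, 4] (4 distinct), len 11
add 4: window [4, 9, 2, 9, 9, 1, 4, 2, 2, 2, 4, 4] (4 distinct), len 12
add 9: window [4, 9, 2, 9, 9, 1, 4, 2, 2, 2, 4, 4, 9] (4 distinct), len 13
Longest length with ≤4 distinct: 13.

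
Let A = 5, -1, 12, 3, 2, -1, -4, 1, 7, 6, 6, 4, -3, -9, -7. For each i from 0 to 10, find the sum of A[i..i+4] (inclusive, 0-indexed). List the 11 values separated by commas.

21, 15, 12, 1, 5, 9, 16, 24, 20, 4, -9

[5, -1, 12, 3, 2] → sum 21
[-1, 12, 3, 2, -1] → sum 15
[12, 3, 2, -1, -4] → sum 12
[3, 2, -1, -4, 1] → sum 1
[2, -1, -4, 1, 7] → sum 5
[-1, -4, 1, 7, 6] → sum 9
[-4, 1, 7, 6, 6] → sum 16
[1, 7, 6, 6, 4] → sum 24
[7, 6, 6, 4, -3] → sum 20
[6, 6, 4, -3, -9] → sum 4
[6, 4, -3, -9, -7] → sum -9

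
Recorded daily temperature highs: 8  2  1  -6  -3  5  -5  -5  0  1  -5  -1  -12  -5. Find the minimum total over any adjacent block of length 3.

(8, 2, 1) → sum 11
(2, 1, -6) → sum -3
(1, -6, -3) → sum -8
(-6, -3, 5) → sum -4
(-3, 5, -5) → sum -3
(5, -5, -5) → sum -5
(-5, -5, 0) → sum -10
(-5, 0, 1) → sum -4
(0, 1, -5) → sum -4
(1, -5, -1) → sum -5
(-5, -1, -12) → sum -18
(-1, -12, -5) → sum -18
Minimum of these is -18.

-18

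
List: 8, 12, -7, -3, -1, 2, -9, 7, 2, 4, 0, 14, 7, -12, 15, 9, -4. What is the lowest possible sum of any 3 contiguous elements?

Window sums for each of the 15 positions:
[8, 12, -7] → sum 13
[12, -7, -3] → sum 2
[-7, -3, -1] → sum -11
[-3, -1, 2] → sum -2
[-1, 2, -9] → sum -8
[2, -9, 7] → sum 0
[-9, 7, 2] → sum 0
[7, 2, 4] → sum 13
[2, 4, 0] → sum 6
[4, 0, 14] → sum 18
[0, 14, 7] → sum 21
[14, 7, -12] → sum 9
[7, -12, 15] → sum 10
[-12, 15, 9] → sum 12
[15, 9, -4] → sum 20
Lowest of these is -11.

-11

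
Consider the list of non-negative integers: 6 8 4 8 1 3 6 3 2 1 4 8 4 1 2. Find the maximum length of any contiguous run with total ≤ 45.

Extend to the right; shrink from the left whenever the sum exceeds 45:
→ 6: sum 6, len 1
→ 8: sum 14, len 2
→ 4: sum 18, len 3
→ 8: sum 26, len 4
→ 1: sum 27, len 5
→ 3: sum 30, len 6
→ 6: sum 36, len 7
→ 3: sum 39, len 8
→ 2: sum 41, len 9
→ 1: sum 42, len 10
→ 4 (dropped 6): sum 40, len 10
→ 8 (dropped 8): sum 40, len 10
→ 4: sum 44, len 11
→ 1: sum 45, len 12
→ 2 (dropped 4): sum 43, len 12
Longest length seen: 12.

12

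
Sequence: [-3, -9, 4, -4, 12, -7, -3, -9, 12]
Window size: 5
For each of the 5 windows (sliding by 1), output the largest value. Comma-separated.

[-3, -9, 4, -4, 12] → max 12
[-9, 4, -4, 12, -7] → max 12
[4, -4, 12, -7, -3] → max 12
[-4, 12, -7, -3, -9] → max 12
[12, -7, -3, -9, 12] → max 12

12, 12, 12, 12, 12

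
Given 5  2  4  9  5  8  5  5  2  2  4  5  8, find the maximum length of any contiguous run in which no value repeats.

[5] len 1
[5, 2] len 2
[5, 2, 4] len 3
[5, 2, 4, 9] len 4
[2, 4, 9, 5] len 4
[2, 4, 9, 5, 8] len 5
[8, 5] len 2
[5] len 1
[5, 2] len 2
[2] len 1
[2, 4] len 2
[2, 4, 5] len 3
[2, 4, 5, 8] len 4
Longest all-distinct length: 5.

5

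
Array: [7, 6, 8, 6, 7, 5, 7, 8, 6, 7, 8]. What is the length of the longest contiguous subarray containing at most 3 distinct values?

5

Extend right; when distinct count exceeds 3, shrink from the left:
[7] 1 distinct, len 1
[7, 6] 2 distinct, len 2
[7, 6, 8] 3 distinct, len 3
[7, 6, 8, 6] 3 distinct, len 4
[7, 6, 8, 6, 7] 3 distinct, len 5
[6, 7, 5] 3 distinct, len 3
[6, 7, 5, 7] 3 distinct, len 4
[7, 5, 7, 8] 3 distinct, len 4
[7, 8, 6] 3 distinct, len 3
[7, 8, 6, 7] 3 distinct, len 4
[7, 8, 6, 7, 8] 3 distinct, len 5
Longest length with ≤3 distinct: 5.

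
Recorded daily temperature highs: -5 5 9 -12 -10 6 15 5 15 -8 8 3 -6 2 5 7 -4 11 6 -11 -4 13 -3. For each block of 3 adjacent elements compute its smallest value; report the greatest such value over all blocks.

[-5, 5, 9] → min -5
[5, 9, -12] → min -12
[9, -12, -10] → min -12
[-12, -10, 6] → min -12
[-10, 6, 15] → min -10
[6, 15, 5] → min 5
[15, 5, 15] → min 5
[5, 15, -8] → min -8
[15, -8, 8] → min -8
[-8, 8, 3] → min -8
[8, 3, -6] → min -6
[3, -6, 2] → min -6
[-6, 2, 5] → min -6
[2, 5, 7] → min 2
[5, 7, -4] → min -4
[7, -4, 11] → min -4
[-4, 11, 6] → min -4
[11, 6, -11] → min -11
[6, -11, -4] → min -11
[-11, -4, 13] → min -11
[-4, 13, -3] → min -4
Greatest of these is 5.

5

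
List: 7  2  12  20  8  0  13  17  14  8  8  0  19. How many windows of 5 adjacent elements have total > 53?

(7, 2, 12, 20, 8) → sum 49
(2, 12, 20, 8, 0) → sum 42
(12, 20, 8, 0, 13) → sum 53
(20, 8, 0, 13, 17) → sum 58  > 53 ✓
(8, 0, 13, 17, 14) → sum 52
(0, 13, 17, 14, 8) → sum 52
(13, 17, 14, 8, 8) → sum 60  > 53 ✓
(17, 14, 8, 8, 0) → sum 47
(14, 8, 8, 0, 19) → sum 49
2 windows satisfy the condition.

2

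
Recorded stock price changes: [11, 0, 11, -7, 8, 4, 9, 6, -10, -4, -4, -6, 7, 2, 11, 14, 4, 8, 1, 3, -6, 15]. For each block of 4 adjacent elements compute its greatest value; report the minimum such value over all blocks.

-4

11 0 11 -7 → max 11
0 11 -7 8 → max 11
11 -7 8 4 → max 11
-7 8 4 9 → max 9
8 4 9 6 → max 9
4 9 6 -10 → max 9
9 6 -10 -4 → max 9
6 -10 -4 -4 → max 6
-10 -4 -4 -6 → max -4
-4 -4 -6 7 → max 7
-4 -6 7 2 → max 7
-6 7 2 11 → max 11
7 2 11 14 → max 14
2 11 14 4 → max 14
11 14 4 8 → max 14
14 4 8 1 → max 14
4 8 1 3 → max 8
8 1 3 -6 → max 8
1 3 -6 15 → max 15
Minimum of these is -4.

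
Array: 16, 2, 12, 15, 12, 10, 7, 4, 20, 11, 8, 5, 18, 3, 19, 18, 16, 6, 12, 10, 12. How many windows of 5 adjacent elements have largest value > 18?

16 2 12 15 12 → max 16
2 12 15 12 10 → max 15
12 15 12 10 7 → max 15
15 12 10 7 4 → max 15
12 10 7 4 20 → max 20  > 18 ✓
10 7 4 20 11 → max 20  > 18 ✓
7 4 20 11 8 → max 20  > 18 ✓
4 20 11 8 5 → max 20  > 18 ✓
20 11 8 5 18 → max 20  > 18 ✓
11 8 5 18 3 → max 18
8 5 18 3 19 → max 19  > 18 ✓
5 18 3 19 18 → max 19  > 18 ✓
18 3 19 18 16 → max 19  > 18 ✓
3 19 18 16 6 → max 19  > 18 ✓
19 18 16 6 12 → max 19  > 18 ✓
18 16 6 12 10 → max 18
16 6 12 10 12 → max 16
10 windows satisfy the condition.

10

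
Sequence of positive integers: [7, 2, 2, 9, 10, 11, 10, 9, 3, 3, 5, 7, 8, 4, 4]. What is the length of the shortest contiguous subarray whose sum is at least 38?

4

add 7: running sum 7 < 38
add 2: running sum 9 < 38
add 2: running sum 11 < 38
add 9: running sum 20 < 38
add 10: running sum 30 < 38
end 5: [7, 2, 2, 9, 10, 11] sum 41, len 6
end 6: [9, 10, 11, 10] sum 40, len 4
end 7: [10, 11, 10, 9] sum 40, len 4
end 8: [10, 11, 10, 9, 3] sum 43, len 5
end 9: [10, 11, 10, 9, 3, 3] sum 46, len 6
end 10: [11, 10, 9, 3, 3, 5] sum 41, len 6
end 11: [11, 10, 9, 3, 3, 5, 7] sum 48, len 7
end 12: [10, 9, 3, 3, 5, 7, 8] sum 45, len 7
end 13: [9, 3, 3, 5, 7, 8, 4] sum 39, len 7
end 14: [9, 3, 3, 5, 7, 8, 4, 4] sum 43, len 8
Shortest qualifying length: 4.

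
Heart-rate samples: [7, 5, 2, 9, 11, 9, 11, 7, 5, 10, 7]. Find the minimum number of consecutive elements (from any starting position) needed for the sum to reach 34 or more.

4

add 7: running sum 7 < 34
add 5: running sum 12 < 34
add 2: running sum 14 < 34
add 9: running sum 23 < 34
end 4: [7, 5, 2, 9, 11] sum 34, len 5
end 5: [5, 2, 9, 11, 9] sum 36, len 5
end 6: [9, 11, 9, 11] sum 40, len 4
end 7: [11, 9, 11, 7] sum 38, len 4
end 8: [11, 9, 11, 7, 5] sum 43, len 5
end 9: [9, 11, 7, 5, 10] sum 42, len 5
end 10: [11, 7, 5, 10, 7] sum 40, len 5
Shortest qualifying length: 4.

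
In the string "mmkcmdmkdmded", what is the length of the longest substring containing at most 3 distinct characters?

7

add m: window [m] (1 distinct), len 1
add m: window [m, m] (1 distinct), len 2
add k: window [m, m, k] (2 distinct), len 3
add c: window [m, m, k, c] (3 distinct), len 4
add m: window [m, m, k, c, m] (3 distinct), len 5
add d: window [c, m, d] (3 distinct), len 3
add m: window [c, m, d, m] (3 distinct), len 4
add k: window [m, d, m, k] (3 distinct), len 4
add d: window [m, d, m, k, d] (3 distinct), len 5
add m: window [m, d, m, k, d, m] (3 distinct), len 6
add d: window [m, d, m, k, d, m, d] (3 distinct), len 7
add e: window [d, m, d, e] (3 distinct), len 4
add d: window [d, m, d, e, d] (3 distinct), len 5
Longest length with ≤3 distinct: 7.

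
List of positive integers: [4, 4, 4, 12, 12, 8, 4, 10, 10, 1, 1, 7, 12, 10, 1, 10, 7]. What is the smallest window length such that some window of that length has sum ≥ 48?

add 4: running sum 4 < 48
add 4: running sum 8 < 48
add 4: running sum 12 < 48
add 12: running sum 24 < 48
add 12: running sum 36 < 48
add 8: running sum 44 < 48
end 6: [4, 4, 4, 12, 12, 8, 4] sum 48, len 7
end 7: [4, 12, 12, 8, 4, 10] sum 50, len 6
end 8: [12, 12, 8, 4, 10, 10] sum 56, len 6
end 9: [12, 12, 8, 4, 10, 10, 1] sum 57, len 7
end 10: [12, 12, 8, 4, 10, 10, 1, 1] sum 58, len 8
end 11: [12, 8, 4, 10, 10, 1, 1, 7] sum 53, len 8
end 12: [8, 4, 10, 10, 1, 1, 7, 12] sum 53, len 8
end 13: [10, 10, 1, 1, 7, 12, 10] sum 51, len 7
end 14: [10, 10, 1, 1, 7, 12, 10, 1] sum 52, len 8
end 15: [10, 1, 1, 7, 12, 10, 1, 10] sum 52, len 8
end 16: [1, 7, 12, 10, 1, 10, 7] sum 48, len 7
Shortest qualifying length: 6.

6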